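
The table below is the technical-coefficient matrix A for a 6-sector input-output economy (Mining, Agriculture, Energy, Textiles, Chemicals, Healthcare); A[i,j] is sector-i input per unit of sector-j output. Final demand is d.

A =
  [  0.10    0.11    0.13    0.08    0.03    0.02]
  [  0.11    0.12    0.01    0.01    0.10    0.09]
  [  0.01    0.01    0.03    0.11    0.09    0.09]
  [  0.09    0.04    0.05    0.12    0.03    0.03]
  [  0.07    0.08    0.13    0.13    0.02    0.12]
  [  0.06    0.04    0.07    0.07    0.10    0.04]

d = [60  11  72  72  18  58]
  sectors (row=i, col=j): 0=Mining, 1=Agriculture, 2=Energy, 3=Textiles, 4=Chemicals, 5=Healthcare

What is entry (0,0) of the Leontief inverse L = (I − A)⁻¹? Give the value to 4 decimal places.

Form M = I − A:
  [  0.90   -0.11   -0.13   -0.08   -0.03   -0.02]
  [ -0.11    0.88   -0.01   -0.01   -0.10   -0.09]
  [ -0.01   -0.01    0.97   -0.11   -0.09   -0.09]
  [ -0.09   -0.04   -0.05    0.88   -0.03   -0.03]
  [ -0.07   -0.08   -0.13   -0.13    0.98   -0.12]
  [ -0.06   -0.04   -0.07   -0.07   -0.10    0.96]
Leontief inverse L = M⁻¹:
  [  1.1589    0.1642    0.1805    0.1474    0.0806    0.0711]
  [  0.1734    1.1820    0.0693    0.0711    0.1489    0.1418]
  [  0.0519    0.0432    1.0725    0.1674    0.1225    0.1262]
  [  0.1376    0.0804    0.0930    1.1759    0.0635    0.0638]
  [  0.1352    0.1347    0.1877    0.2107    1.0798    0.1746]
  [  0.1076    0.0826    0.1187    0.1321    0.1373    1.0841]
Total output x = L · d:
  x_0 = 1.1589·60 + 0.1642·11 + 0.1805·72 + 0.1474·72 + 0.0806·18 + 0.0711·58 = 100.5265
  x_1 = 0.1734·60 + 1.1820·11 + 0.0693·72 + 0.0711·72 + 0.1489·18 + 0.1418·58 = 44.4185
  x_2 = 0.0519·60 + 0.0432·11 + 1.0725·72 + 0.1674·72 + 0.1225·18 + 0.1262·58 = 102.3833
  x_3 = 0.1376·60 + 0.0804·11 + 0.0930·72 + 1.1759·72 + 0.0635·18 + 0.0638·58 = 105.3426
  x_4 = 0.1352·60 + 0.1347·11 + 0.1877·72 + 0.2107·72 + 1.0798·18 + 0.1746·58 = 67.8433
  x_5 = 0.1076·60 + 0.0826·11 + 0.1187·72 + 0.1321·72 + 0.1373·18 + 1.0841·58 = 90.7640

L[0,0] = 1.1589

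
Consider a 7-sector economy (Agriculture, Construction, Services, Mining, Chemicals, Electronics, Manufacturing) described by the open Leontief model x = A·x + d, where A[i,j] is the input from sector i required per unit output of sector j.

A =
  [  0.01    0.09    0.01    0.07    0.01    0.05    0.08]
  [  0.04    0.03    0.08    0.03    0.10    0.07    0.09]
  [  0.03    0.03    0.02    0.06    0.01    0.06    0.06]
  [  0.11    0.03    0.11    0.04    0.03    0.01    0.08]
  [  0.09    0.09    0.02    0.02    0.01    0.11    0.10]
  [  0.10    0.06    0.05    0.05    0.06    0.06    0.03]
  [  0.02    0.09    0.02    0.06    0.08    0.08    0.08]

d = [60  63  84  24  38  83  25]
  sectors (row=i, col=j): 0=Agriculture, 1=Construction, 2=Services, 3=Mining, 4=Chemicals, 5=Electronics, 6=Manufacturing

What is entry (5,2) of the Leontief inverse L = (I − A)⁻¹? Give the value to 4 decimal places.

Form M = I − A:
  [  0.99   -0.09   -0.01   -0.07   -0.01   -0.05   -0.08]
  [ -0.04    0.97   -0.08   -0.03   -0.10   -0.07   -0.09]
  [ -0.03   -0.03    0.98   -0.06   -0.01   -0.06   -0.06]
  [ -0.11   -0.03   -0.11    0.96   -0.03   -0.01   -0.08]
  [ -0.09   -0.09   -0.02   -0.02    0.99   -0.11   -0.10]
  [ -0.10   -0.06   -0.05   -0.05   -0.06    0.94   -0.03]
  [ -0.02   -0.09   -0.02   -0.06   -0.08   -0.08    0.92]
Leontief inverse L = M⁻¹:
  [  1.0412    0.1208    0.0386    0.0948    0.0407    0.0829    0.1202]
  [  0.0808    1.0766    0.1076    0.0642    0.1314    0.1196    0.1431]
  [  0.0564    0.0568    1.0417    0.0819    0.0320    0.0861    0.0918]
  [  0.1390    0.0705    0.1341    1.0742    0.0559    0.0501    0.1288]
  [  0.1276    0.1363    0.0512    0.0563    1.0491    0.1565    0.1518]
  [  0.1365    0.1013    0.0785    0.0822    0.0881    1.1016    0.0795]
  [  0.0638    0.1344    0.0540    0.0922    0.1170    0.1280    1.1341]
Total output x = L · d:
  x_0 = 1.0412·60 + 0.1208·63 + 0.0386·84 + 0.0948·24 + 0.0407·38 + 0.0829·83 + 0.1202·25 = 87.0312
  x_1 = 0.0808·60 + 1.0766·63 + 0.1076·84 + 0.0642·24 + 0.1314·38 + 0.1196·83 + 0.1431·25 = 101.7520
  x_2 = 0.0564·60 + 0.0568·63 + 1.0417·84 + 0.0819·24 + 0.0320·38 + 0.0861·83 + 0.0918·25 = 107.0939
  x_3 = 0.1390·60 + 0.0705·63 + 0.1341·84 + 1.0742·24 + 0.0559·38 + 0.0501·83 + 0.1288·25 = 59.3330
  x_4 = 0.1276·60 + 0.1363·63 + 0.0512·84 + 0.0563·24 + 1.0491·38 + 0.1565·83 + 0.1518·25 = 78.5421
  x_5 = 0.1365·60 + 0.1013·63 + 0.0785·84 + 0.0822·24 + 0.0881·38 + 1.1016·83 + 0.0795·25 = 119.9110
  x_6 = 0.0638·60 + 0.1344·63 + 0.0540·84 + 0.0922·24 + 0.1170·38 + 0.1280·83 + 1.1341·25 = 62.4743

L[5,2] = 0.0785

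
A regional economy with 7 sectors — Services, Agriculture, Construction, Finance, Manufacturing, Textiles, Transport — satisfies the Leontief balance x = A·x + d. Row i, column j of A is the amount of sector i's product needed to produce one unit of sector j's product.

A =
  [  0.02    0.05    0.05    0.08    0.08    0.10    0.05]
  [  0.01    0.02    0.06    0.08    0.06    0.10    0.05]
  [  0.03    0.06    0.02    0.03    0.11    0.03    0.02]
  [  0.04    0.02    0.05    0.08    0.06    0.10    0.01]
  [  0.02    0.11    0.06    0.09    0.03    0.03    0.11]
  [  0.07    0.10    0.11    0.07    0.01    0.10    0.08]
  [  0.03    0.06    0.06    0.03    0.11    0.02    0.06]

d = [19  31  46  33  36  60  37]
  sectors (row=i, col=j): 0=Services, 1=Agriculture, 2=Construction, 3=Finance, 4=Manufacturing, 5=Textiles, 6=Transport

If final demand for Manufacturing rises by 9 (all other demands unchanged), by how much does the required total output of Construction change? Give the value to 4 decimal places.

1.2536

Form M = I − A:
  [  0.98   -0.05   -0.05   -0.08   -0.08   -0.10   -0.05]
  [ -0.01    0.98   -0.06   -0.08   -0.06   -0.10   -0.05]
  [ -0.03   -0.06    0.98   -0.03   -0.11   -0.03   -0.02]
  [ -0.04   -0.02   -0.05    0.92   -0.06   -0.10   -0.01]
  [ -0.02   -0.11   -0.06   -0.09    0.97   -0.03   -0.11]
  [ -0.07   -0.10   -0.11   -0.07   -0.01    0.90   -0.08]
  [ -0.03   -0.06   -0.06   -0.03   -0.11   -0.02    0.94]
Leontief inverse L = M⁻¹:
  [  1.0457    0.0966    0.0959    0.1289    0.1230    0.1506    0.0914]
  [  0.0338    1.0617    0.1004    0.1219    0.0986    0.1438    0.0855]
  [  0.0448    0.0933    1.0506    0.0664    0.1393    0.0635    0.0521]
  [  0.0628    0.0597    0.0889    1.1223    0.0948    0.1454    0.0438]
  [  0.0425    0.1497    0.1024    0.1367    1.0813    0.0793    0.1471]
  [  0.1001    0.1520    0.1635    0.1268    0.0703    1.1638    0.1255]
  [  0.0475    0.0995    0.0948    0.0706    0.1502    0.0567    1.0968]
Total output x = L · d:
  x_0 = 1.0457·19 + 0.0966·31 + 0.0959·46 + 0.1289·33 + 0.1230·36 + 0.1506·60 + 0.0914·37 = 48.3686
  x_1 = 0.0338·19 + 1.0617·31 + 0.1004·46 + 0.1219·33 + 0.0986·36 + 0.1438·60 + 0.0855·37 = 57.5333
  x_2 = 0.0448·19 + 0.0933·31 + 1.0506·46 + 0.0664·33 + 0.1393·36 + 0.0635·60 + 0.0521·37 = 65.0196
  x_3 = 0.0628·19 + 0.0597·31 + 0.0889·46 + 1.1223·33 + 0.0948·36 + 0.1454·60 + 0.0438·37 = 57.9313
  x_4 = 0.0425·19 + 0.1497·31 + 0.1024·46 + 0.1367·33 + 1.0813·36 + 0.0793·60 + 0.1471·37 = 63.7922
  x_5 = 0.1001·19 + 0.1520·31 + 0.1635·46 + 0.1268·33 + 0.0703·36 + 1.1638·60 + 0.1255·37 = 95.3222
  x_6 = 0.0475·19 + 0.0995·31 + 0.0948·46 + 0.0706·33 + 0.1502·36 + 0.0567·60 + 1.0968·37 = 60.0700
Δx_2 = L[2,4] · Δd_4 = 0.1393 · 9 = 1.2536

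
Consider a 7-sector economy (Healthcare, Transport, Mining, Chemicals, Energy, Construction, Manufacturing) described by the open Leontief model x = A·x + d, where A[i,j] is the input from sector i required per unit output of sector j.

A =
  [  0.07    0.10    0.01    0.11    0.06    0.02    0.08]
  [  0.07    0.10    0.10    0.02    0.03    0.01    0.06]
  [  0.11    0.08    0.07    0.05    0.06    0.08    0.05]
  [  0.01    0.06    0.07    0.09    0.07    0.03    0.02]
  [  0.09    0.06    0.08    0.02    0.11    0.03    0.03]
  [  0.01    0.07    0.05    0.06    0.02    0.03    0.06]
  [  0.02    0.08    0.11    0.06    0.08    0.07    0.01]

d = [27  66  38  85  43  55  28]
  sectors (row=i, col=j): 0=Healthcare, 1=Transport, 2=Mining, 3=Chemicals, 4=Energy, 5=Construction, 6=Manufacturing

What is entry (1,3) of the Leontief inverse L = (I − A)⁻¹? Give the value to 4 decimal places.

L[1,3] = 0.0575

Form M = I − A:
  [  0.93   -0.10   -0.01   -0.11   -0.06   -0.02   -0.08]
  [ -0.07    0.90   -0.10   -0.02   -0.03   -0.01   -0.06]
  [ -0.11   -0.08    0.93   -0.05   -0.06   -0.08   -0.05]
  [ -0.01   -0.06   -0.07    0.91   -0.07   -0.03   -0.02]
  [ -0.09   -0.06   -0.08   -0.02    0.89   -0.03   -0.03]
  [ -0.01   -0.07   -0.05   -0.06   -0.02    0.97   -0.06]
  [ -0.02   -0.08   -0.11   -0.06   -0.08   -0.07    0.99]
Leontief inverse L = M⁻¹:
  [  1.1101    0.1602    0.0658    0.1541    0.1079    0.0461    0.1119]
  [  0.1145    1.1567    0.1489    0.0575    0.0704    0.0372    0.0924]
  [  0.1593    0.1486    1.1267    0.1002    0.1102    0.1108    0.0909]
  [  0.0454    0.1052    0.1136    1.1217    0.1077    0.0527    0.0449]
  [  0.1388    0.1182    0.1290    0.0599    1.1574    0.0570    0.0646]
  [  0.0377    0.1102    0.0892    0.0876    0.0501    1.0503    0.0812]
  [  0.0660    0.1369    0.1622    0.0979    0.1237    0.0983    1.0436]
Total output x = L · d:
  x_0 = 1.1101·27 + 0.1602·66 + 0.0658·38 + 0.1541·85 + 0.1079·43 + 0.0461·55 + 0.1119·28 = 66.4552
  x_1 = 0.1145·27 + 1.1567·66 + 0.1489·38 + 0.0575·85 + 0.0704·43 + 0.0372·55 + 0.0924·28 = 97.6465
  x_2 = 0.1593·27 + 0.1486·66 + 1.1267·38 + 0.1002·85 + 0.1102·43 + 0.1108·55 + 0.0909·28 = 78.8136
  x_3 = 0.0454·27 + 0.1052·66 + 0.1136·38 + 1.1217·85 + 0.1077·43 + 0.0527·55 + 0.0449·28 = 116.6190
  x_4 = 0.1388·27 + 0.1182·66 + 0.1290·38 + 0.0599·85 + 1.1574·43 + 0.0570·55 + 0.0646·28 = 76.2633
  x_5 = 0.0377·27 + 0.1102·66 + 0.0892·38 + 0.0876·85 + 0.0501·43 + 1.0503·55 + 0.0812·28 = 81.3176
  x_6 = 0.0660·27 + 0.1369·66 + 0.1622·38 + 0.0979·85 + 0.1237·43 + 0.0983·55 + 1.0436·28 = 65.2533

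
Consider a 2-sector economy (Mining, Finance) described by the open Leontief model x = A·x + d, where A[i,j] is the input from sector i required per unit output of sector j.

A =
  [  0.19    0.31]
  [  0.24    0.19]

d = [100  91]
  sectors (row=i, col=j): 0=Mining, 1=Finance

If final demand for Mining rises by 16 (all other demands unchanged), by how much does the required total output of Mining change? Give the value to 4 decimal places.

22.2795

Form M = I − A:
  [  0.81   -0.31]
  [ -0.24    0.81]
Leontief inverse L = M⁻¹:
  [  1.3925    0.5329]
  [  0.4126    1.3925]
Total output x = L · d:
  x_0 = 1.3925·100 + 0.5329·91 = 187.7428
  x_1 = 0.4126·100 + 1.3925·91 = 167.9732
Δx_0 = L[0,0] · Δd_0 = 1.3925 · 16 = 22.2795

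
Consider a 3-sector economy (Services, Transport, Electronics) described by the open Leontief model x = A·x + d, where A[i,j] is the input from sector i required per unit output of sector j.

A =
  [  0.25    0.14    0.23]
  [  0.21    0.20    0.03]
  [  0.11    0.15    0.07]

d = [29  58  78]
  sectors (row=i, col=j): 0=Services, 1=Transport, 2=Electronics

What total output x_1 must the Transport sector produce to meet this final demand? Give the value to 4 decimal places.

Form M = I − A:
  [  0.75   -0.14   -0.23]
  [ -0.21    0.80   -0.03]
  [ -0.11   -0.15    0.93]
Leontief inverse L = M⁻¹:
  [  1.4810    0.3298    0.3769]
  [  0.3977    1.3462    0.1418]
  [  0.2393    0.2561    1.1427]
Total output x = L · d:
  x_0 = 1.4810·29 + 0.3298·58 + 0.3769·78 = 91.4769
  x_1 = 0.3977·29 + 1.3462·58 + 0.1418·78 = 100.6725
  x_2 = 0.2393·29 + 0.2561·58 + 1.1427·78 = 110.9283

100.6725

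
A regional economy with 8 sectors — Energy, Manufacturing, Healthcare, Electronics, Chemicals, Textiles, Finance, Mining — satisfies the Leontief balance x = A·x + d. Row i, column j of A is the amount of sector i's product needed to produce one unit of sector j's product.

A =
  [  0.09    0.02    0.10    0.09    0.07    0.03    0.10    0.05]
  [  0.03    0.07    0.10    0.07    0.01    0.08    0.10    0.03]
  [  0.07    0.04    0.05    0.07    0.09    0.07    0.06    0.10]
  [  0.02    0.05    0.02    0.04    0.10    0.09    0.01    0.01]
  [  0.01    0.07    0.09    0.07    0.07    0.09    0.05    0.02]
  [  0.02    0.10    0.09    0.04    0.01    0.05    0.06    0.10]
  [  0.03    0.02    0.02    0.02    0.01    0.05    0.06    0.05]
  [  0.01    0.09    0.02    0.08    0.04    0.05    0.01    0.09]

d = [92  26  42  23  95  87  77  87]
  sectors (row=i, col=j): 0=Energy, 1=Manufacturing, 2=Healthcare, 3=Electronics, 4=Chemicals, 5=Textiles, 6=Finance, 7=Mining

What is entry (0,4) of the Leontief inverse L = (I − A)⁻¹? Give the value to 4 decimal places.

L[0,4] = 0.1234

Form M = I − A:
  [  0.91   -0.02   -0.10   -0.09   -0.07   -0.03   -0.10   -0.05]
  [ -0.03    0.93   -0.10   -0.07   -0.01   -0.08   -0.10   -0.03]
  [ -0.07   -0.04    0.95   -0.07   -0.09   -0.07   -0.06   -0.10]
  [ -0.02   -0.05   -0.02    0.96   -0.10   -0.09   -0.01   -0.01]
  [ -0.01   -0.07   -0.09   -0.07    0.93   -0.09   -0.05   -0.02]
  [ -0.02   -0.10   -0.09   -0.04   -0.01    0.95   -0.06   -0.10]
  [ -0.03   -0.02   -0.02   -0.02   -0.01   -0.05    0.94   -0.05]
  [ -0.01   -0.09   -0.02   -0.08   -0.04   -0.05   -0.01    0.91]
Leontief inverse L = M⁻¹:
  [  1.1259    0.0713    0.1549    0.1467    0.1234    0.0921    0.1524    0.1041]
  [  0.0602    1.1187    0.1490    0.1173    0.0502    0.1351    0.1483    0.0819]
  [  0.1011    0.0989    1.1077    0.1284    0.1390    0.1325    0.1109    0.1557]
  [  0.0377    0.0905    0.0628    1.0759    0.1294    0.1323    0.0449    0.0436]
  [  0.0369    0.1214    0.1418    0.1175    1.1113    0.1469    0.0964    0.0688]
  [  0.0474    0.1509    0.1372    0.0898    0.0477    1.1035    0.1054    0.1518]
  [  0.0446    0.0466    0.0450    0.0453    0.0289    0.0769    1.0842    0.0781]
  [  0.0286    0.1357    0.0606    0.1212    0.0725    0.0968    0.0447    1.1276]
Total output x = L · d:
  x_0 = 1.1259·92 + 0.0713·26 + 0.1549·42 + 0.1467·23 + 0.1234·95 + 0.0921·87 + 0.1524·77 + 0.1041·87 = 155.8373
  x_1 = 0.0602·92 + 1.1187·26 + 0.1490·42 + 0.1173·23 + 0.0502·95 + 0.1351·87 + 0.1483·77 + 0.0819·87 = 78.6477
  x_2 = 0.1011·92 + 0.0989·26 + 1.1077·42 + 0.1284·23 + 0.1390·95 + 0.1325·87 + 0.1109·77 + 0.1557·87 = 108.1575
  x_3 = 0.0377·92 + 0.0905·26 + 0.0628·42 + 1.0759·23 + 0.1294·95 + 0.1323·87 + 0.0449·77 + 0.0436·87 = 64.2593
  x_4 = 0.0369·92 + 0.1214·26 + 0.1418·42 + 0.1175·23 + 1.1113·95 + 0.1469·87 + 0.0964·77 + 0.0688·87 = 146.9655
  x_5 = 0.0474·92 + 0.1509·26 + 0.1372·42 + 0.0898·23 + 0.0477·95 + 1.1035·87 + 0.1054·77 + 0.1518·87 = 137.9665
  x_6 = 0.0446·92 + 0.0466·26 + 0.0450·42 + 0.0453·23 + 0.0289·95 + 0.0769·87 + 1.0842·77 + 0.0781·87 = 107.9594
  x_7 = 0.0286·92 + 0.1357·26 + 0.0606·42 + 0.1212·23 + 0.0725·95 + 0.0968·87 + 0.0447·77 + 1.1276·87 = 128.3485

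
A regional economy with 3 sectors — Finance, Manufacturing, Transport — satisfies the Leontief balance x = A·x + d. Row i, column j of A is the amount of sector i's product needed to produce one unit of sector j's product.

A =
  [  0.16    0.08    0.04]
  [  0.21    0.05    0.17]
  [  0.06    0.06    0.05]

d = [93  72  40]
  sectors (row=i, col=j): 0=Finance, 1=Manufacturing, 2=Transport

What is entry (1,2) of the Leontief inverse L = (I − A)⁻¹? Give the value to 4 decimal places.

L[1,2] = 0.2071

Form M = I − A:
  [  0.84   -0.08   -0.04]
  [ -0.21    0.95   -0.17]
  [ -0.06   -0.06    0.95]
Leontief inverse L = M⁻¹:
  [  1.2224    0.1074    0.0707]
  [  0.2873    1.0899    0.2071]
  [  0.0953    0.0756    1.0702]
Total output x = L · d:
  x_0 = 1.2224·93 + 0.1074·72 + 0.0707·40 = 124.2413
  x_1 = 0.2873·93 + 1.0899·72 + 0.2071·40 = 113.4746
  x_2 = 0.0953·93 + 0.0756·72 + 1.0702·40 = 57.1189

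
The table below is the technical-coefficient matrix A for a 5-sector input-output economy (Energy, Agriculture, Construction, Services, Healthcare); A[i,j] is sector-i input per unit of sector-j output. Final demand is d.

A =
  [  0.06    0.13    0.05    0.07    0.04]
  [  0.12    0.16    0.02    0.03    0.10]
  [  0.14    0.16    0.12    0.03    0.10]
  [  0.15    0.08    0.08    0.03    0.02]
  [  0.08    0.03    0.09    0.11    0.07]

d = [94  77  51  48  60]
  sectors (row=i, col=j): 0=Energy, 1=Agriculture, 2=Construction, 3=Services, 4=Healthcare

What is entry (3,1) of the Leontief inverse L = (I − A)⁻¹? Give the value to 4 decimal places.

L[3,1] = 0.1588

Form M = I − A:
  [  0.94   -0.13   -0.05   -0.07   -0.04]
  [ -0.12    0.84   -0.02   -0.03   -0.10]
  [ -0.14   -0.16    0.88   -0.03   -0.10]
  [ -0.15   -0.08   -0.08    0.97   -0.02]
  [ -0.08   -0.03   -0.09   -0.11    0.93]
Leontief inverse L = M⁻¹:
  [  1.1253    0.2029    0.0859    0.0994    0.0816]
  [  0.1920    1.2440    0.0610    0.0712    0.1501]
  [  0.2384    0.2756    1.1808    0.0814    0.1686]
  [  0.2126    0.1588    0.1185    1.0619    0.0618]
  [  0.1512    0.1030    0.1377    0.1443    1.1108]
Total output x = L · d:
  x_0 = 1.1253·94 + 0.2029·77 + 0.0859·51 + 0.0994·48 + 0.0816·60 = 135.4550
  x_1 = 0.1920·94 + 1.2440·77 + 0.0610·51 + 0.0712·48 + 0.1501·60 = 129.3742
  x_2 = 0.2384·94 + 0.2756·77 + 1.1808·51 + 0.0814·48 + 0.1686·60 = 117.8704
  x_3 = 0.2126·94 + 0.1588·77 + 0.1185·51 + 1.0619·48 + 0.0618·60 = 92.9409
  x_4 = 0.1512·94 + 0.1030·77 + 0.1377·51 + 0.1443·48 + 1.1108·60 = 102.7414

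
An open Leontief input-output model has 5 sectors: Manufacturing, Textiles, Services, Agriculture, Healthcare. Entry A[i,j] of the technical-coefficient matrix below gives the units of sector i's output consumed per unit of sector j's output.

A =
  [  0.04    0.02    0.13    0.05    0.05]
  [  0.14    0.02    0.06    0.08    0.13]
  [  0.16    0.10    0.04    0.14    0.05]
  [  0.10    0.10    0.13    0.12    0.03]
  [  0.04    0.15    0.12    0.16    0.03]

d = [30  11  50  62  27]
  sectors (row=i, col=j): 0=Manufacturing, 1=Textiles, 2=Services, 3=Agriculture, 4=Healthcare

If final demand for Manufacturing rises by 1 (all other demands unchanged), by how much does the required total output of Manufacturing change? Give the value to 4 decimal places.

Form M = I − A:
  [  0.96   -0.02   -0.13   -0.05   -0.05]
  [ -0.14    0.98   -0.06   -0.08   -0.13]
  [ -0.16   -0.10    0.96   -0.14   -0.05]
  [ -0.10   -0.10   -0.13    0.88   -0.03]
  [ -0.04   -0.15   -0.12   -0.16    0.97]
Leontief inverse L = M⁻¹:
  [  1.0951    0.0635    0.1769    0.1102    0.0775]
  [  0.2046    1.0809    0.1382    0.1623    0.1675]
  [  0.2383    0.1579    1.1266    0.2250    0.0985]
  [  0.1876    0.1607    0.2091    1.2093    0.0794]
  [  0.1372    0.2158    0.2025    0.2570    1.0853]
Total output x = L · d:
  x_0 = 1.0951·30 + 0.0635·11 + 0.1769·50 + 0.1102·62 + 0.0775·27 = 51.3221
  x_1 = 0.2046·30 + 1.0809·11 + 0.1382·50 + 0.1623·62 + 0.1675·27 = 39.5238
  x_2 = 0.2383·30 + 0.1579·11 + 1.1266·50 + 0.2250·62 + 0.0985·27 = 81.8260
  x_3 = 0.1876·30 + 0.1607·11 + 0.2091·50 + 1.2093·62 + 0.0794·27 = 94.9745
  x_4 = 0.1372·30 + 0.2158·11 + 0.2025·50 + 0.2570·62 + 1.0853·27 = 61.8521
Δx_0 = L[0,0] · Δd_0 = 1.0951 · 1 = 1.0951

1.0951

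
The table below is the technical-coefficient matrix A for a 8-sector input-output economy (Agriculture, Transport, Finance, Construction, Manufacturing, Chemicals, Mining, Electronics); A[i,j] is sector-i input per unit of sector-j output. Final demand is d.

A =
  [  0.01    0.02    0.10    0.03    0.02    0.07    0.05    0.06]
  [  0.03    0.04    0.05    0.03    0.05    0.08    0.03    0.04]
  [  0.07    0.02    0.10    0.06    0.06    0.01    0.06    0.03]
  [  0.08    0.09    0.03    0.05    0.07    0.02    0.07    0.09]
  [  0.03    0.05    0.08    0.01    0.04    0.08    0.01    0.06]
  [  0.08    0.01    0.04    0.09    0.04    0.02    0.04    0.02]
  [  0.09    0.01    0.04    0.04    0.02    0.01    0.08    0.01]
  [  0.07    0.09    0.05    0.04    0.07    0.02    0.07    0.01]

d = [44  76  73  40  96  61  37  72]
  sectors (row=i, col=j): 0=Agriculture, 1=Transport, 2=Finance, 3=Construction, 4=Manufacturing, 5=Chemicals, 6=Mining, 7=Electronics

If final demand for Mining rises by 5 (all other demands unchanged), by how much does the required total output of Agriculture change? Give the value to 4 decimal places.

Form M = I − A:
  [  0.99   -0.02   -0.10   -0.03   -0.02   -0.07   -0.05   -0.06]
  [ -0.03    0.96   -0.05   -0.03   -0.05   -0.08   -0.03   -0.04]
  [ -0.07   -0.02    0.90   -0.06   -0.06   -0.01   -0.06   -0.03]
  [ -0.08   -0.09   -0.03    0.95   -0.07   -0.02   -0.07   -0.09]
  [ -0.03   -0.05   -0.08   -0.01    0.96   -0.08   -0.01   -0.06]
  [ -0.08   -0.01   -0.04   -0.09   -0.04    0.98   -0.04   -0.02]
  [ -0.09   -0.01   -0.04   -0.04   -0.02   -0.01    0.92   -0.01]
  [ -0.07   -0.09   -0.05   -0.04   -0.07   -0.02   -0.07    0.99]
Leontief inverse L = M⁻¹:
  [  1.0474    0.0420    0.1369    0.0587    0.0480    0.0872    0.0821    0.0802]
  [  0.0628    1.0614    0.0851    0.0563    0.0759    0.1012    0.0578    0.0616]
  [  0.1078    0.0459    1.1456    0.0879    0.0903    0.0345    0.0957    0.0582]
  [  0.1232    0.1243    0.0802    1.0816    0.1064    0.0541    0.1111    0.1219]
  [  0.0633    0.0720    0.1179    0.0376    1.0678    0.1016    0.0385    0.0809]
  [  0.1114    0.0339    0.0758    0.1136    0.0653    1.0412    0.0703    0.0465]
  [  0.1169    0.0262    0.0720    0.0600    0.0391    0.0275    1.1073    0.0299]
  [  0.1052    0.1144    0.0935    0.0666    0.0987    0.0495    0.1028    1.0380]
Total output x = L · d:
  x_0 = 1.0474·44 + 0.0420·76 + 0.1369·73 + 0.0587·40 + 0.0480·96 + 0.0872·61 + 0.0821·37 + 0.0802·72 = 80.3570
  x_1 = 0.0628·44 + 1.0614·76 + 0.0851·73 + 0.0563·40 + 0.0759·96 + 0.1012·61 + 0.0578·37 + 0.0616·72 = 111.9271
  x_2 = 0.1078·44 + 0.0459·76 + 1.1456·73 + 0.0879·40 + 0.0903·96 + 0.0345·61 + 0.0957·37 + 0.0582·72 = 113.8837
  x_3 = 0.1232·44 + 0.1243·76 + 0.0802·73 + 1.0816·40 + 0.1064·96 + 0.0541·61 + 0.1111·37 + 0.1219·72 = 90.3869
  x_4 = 0.0633·44 + 0.0720·76 + 0.1179·73 + 0.0376·40 + 1.0678·96 + 0.1016·61 + 0.0385·37 + 0.0809·72 = 134.3219
  x_5 = 0.1114·44 + 0.0339·76 + 0.0758·73 + 0.1136·40 + 0.0653·96 + 1.0412·61 + 0.0703·37 + 0.0465·72 = 93.2875
  x_6 = 0.1169·44 + 0.0262·76 + 0.0720·73 + 0.0600·40 + 0.0391·96 + 0.0275·61 + 1.1073·37 + 0.0299·72 = 63.3479
  x_7 = 0.1052·44 + 0.1144·76 + 0.0935·73 + 0.0666·40 + 0.0987·96 + 0.0495·61 + 0.1028·37 + 1.0380·72 = 113.8492
Δx_0 = L[0,6] · Δd_6 = 0.0821 · 5 = 0.4105

0.4105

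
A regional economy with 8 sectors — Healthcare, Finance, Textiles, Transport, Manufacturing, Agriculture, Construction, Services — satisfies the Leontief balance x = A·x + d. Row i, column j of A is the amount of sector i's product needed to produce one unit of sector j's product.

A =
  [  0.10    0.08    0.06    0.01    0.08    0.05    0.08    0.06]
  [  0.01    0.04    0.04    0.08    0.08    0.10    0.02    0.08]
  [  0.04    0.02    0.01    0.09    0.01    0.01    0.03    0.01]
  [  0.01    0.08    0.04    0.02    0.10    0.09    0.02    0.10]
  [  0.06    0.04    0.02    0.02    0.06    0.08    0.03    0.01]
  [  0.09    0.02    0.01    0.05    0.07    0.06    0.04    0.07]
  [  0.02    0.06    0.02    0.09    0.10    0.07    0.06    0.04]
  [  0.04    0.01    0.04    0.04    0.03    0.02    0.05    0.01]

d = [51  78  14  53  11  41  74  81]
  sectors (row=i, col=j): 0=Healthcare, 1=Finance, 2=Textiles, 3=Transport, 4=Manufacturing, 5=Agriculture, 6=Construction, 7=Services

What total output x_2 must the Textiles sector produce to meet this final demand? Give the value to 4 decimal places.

Form M = I − A:
  [  0.90   -0.08   -0.06   -0.01   -0.08   -0.05   -0.08   -0.06]
  [ -0.01    0.96   -0.04   -0.08   -0.08   -0.10   -0.02   -0.08]
  [ -0.04   -0.02    0.99   -0.09   -0.01   -0.01   -0.03   -0.01]
  [ -0.01   -0.08   -0.04    0.98   -0.10   -0.09   -0.02   -0.10]
  [ -0.06   -0.04   -0.02   -0.02    0.94   -0.08   -0.03   -0.01]
  [ -0.09   -0.02   -0.01   -0.05   -0.07    0.94   -0.04   -0.07]
  [ -0.02   -0.06   -0.02   -0.09   -0.10   -0.07    0.94   -0.04]
  [ -0.04   -0.01   -0.04   -0.04   -0.03   -0.02   -0.05    0.99]
Leontief inverse L = M⁻¹:
  [  1.1431    0.1176    0.0863    0.0520    0.1370    0.1017    0.1176    0.0982]
  [  0.0448    1.0684    0.0600    0.1121    0.1267    0.1441    0.0471    0.1144]
  [  0.0557    0.0403    1.0227    0.1058    0.0388    0.0356    0.0450    0.0324]
  [  0.0455    0.1061    0.0602    1.0546    0.1450    0.1340    0.0478    0.1313]
  [  0.0902    0.0637    0.0357    0.0440    1.0973    0.1143    0.0529    0.0367]
  [  0.1268    0.0510    0.0319    0.0776    0.1165    1.1011    0.0705    0.1018]
  [  0.0543    0.0935    0.0416    0.1245    0.1536    0.1210    1.0886    0.0779]
  [  0.0588    0.0291    0.0517    0.0593    0.0576    0.0442    0.0670    1.0289]
Total output x = L · d:
  x_0 = 1.1431·51 + 0.1176·78 + 0.0863·14 + 0.0520·53 + 0.1370·11 + 0.1017·41 + 0.1176·74 + 0.0982·81 = 93.7659
  x_1 = 0.0448·51 + 1.0684·78 + 0.0600·14 + 0.1121·53 + 0.1267·11 + 0.1441·41 + 0.0471·74 + 0.1144·81 = 112.4532
  x_2 = 0.0557·51 + 0.0403·78 + 1.0227·14 + 0.1058·53 + 0.0388·11 + 0.0356·41 + 0.0450·74 + 0.0324·81 = 33.7426
  x_3 = 0.0455·51 + 0.1061·78 + 0.0602·14 + 1.0546·53 + 0.1450·11 + 0.1340·41 + 0.0478·74 + 0.1313·81 = 88.6047
  x_4 = 0.0902·51 + 0.0637·78 + 0.0357·14 + 0.0440·53 + 1.0973·11 + 0.1143·41 + 0.0529·74 + 0.0367·81 = 36.0471
  x_5 = 0.1268·51 + 0.0510·78 + 0.0319·14 + 0.0776·53 + 0.1165·11 + 1.1011·41 + 0.0705·74 + 0.1018·81 = 74.8950
  x_6 = 0.0543·51 + 0.0935·78 + 0.0416·14 + 0.1245·53 + 0.1536·11 + 0.1210·41 + 1.0886·74 + 0.0779·81 = 110.7602
  x_7 = 0.0588·51 + 0.0291·78 + 0.0517·14 + 0.0593·53 + 0.0576·11 + 0.0442·41 + 0.0670·74 + 1.0289·81 = 99.8852

33.7426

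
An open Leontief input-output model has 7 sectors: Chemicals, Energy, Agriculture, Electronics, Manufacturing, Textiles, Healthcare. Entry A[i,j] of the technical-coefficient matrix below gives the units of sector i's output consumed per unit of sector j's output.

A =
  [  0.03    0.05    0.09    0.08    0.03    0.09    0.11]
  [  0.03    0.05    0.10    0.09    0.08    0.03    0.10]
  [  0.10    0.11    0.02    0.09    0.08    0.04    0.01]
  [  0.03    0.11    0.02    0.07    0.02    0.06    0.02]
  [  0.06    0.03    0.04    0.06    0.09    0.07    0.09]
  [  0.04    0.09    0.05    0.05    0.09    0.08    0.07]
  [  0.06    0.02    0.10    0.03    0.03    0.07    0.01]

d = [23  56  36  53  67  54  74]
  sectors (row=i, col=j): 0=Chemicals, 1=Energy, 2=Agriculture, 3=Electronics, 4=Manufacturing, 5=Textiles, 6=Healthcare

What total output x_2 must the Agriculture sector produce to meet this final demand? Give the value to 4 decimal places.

76.2516

Form M = I − A:
  [  0.97   -0.05   -0.09   -0.08   -0.03   -0.09   -0.11]
  [ -0.03    0.95   -0.10   -0.09   -0.08   -0.03   -0.10]
  [ -0.10   -0.11    0.98   -0.09   -0.08   -0.04   -0.01]
  [ -0.03   -0.11   -0.02    0.93   -0.02   -0.06   -0.02]
  [ -0.06   -0.03   -0.04   -0.06    0.91   -0.07   -0.09]
  [ -0.04   -0.09   -0.05   -0.05   -0.09    0.92   -0.07]
  [ -0.06   -0.02   -0.10   -0.03   -0.03   -0.07    0.99]
Leontief inverse L = M⁻¹:
  [  1.0726    0.1069    0.1379    0.1335    0.0787    0.1406    0.1512]
  [  0.0737    1.1047    0.1462    0.1445    0.1281    0.0795    0.1414]
  [  0.1350    0.1614    1.0684    0.1456    0.1266    0.0888    0.0628]
  [  0.0555    0.1497    0.0558    1.1103    0.0554    0.0936    0.0559]
  [  0.0979    0.0775    0.0851    0.1081    1.1350    0.1194    0.1334]
  [  0.0807    0.1419    0.0997    0.1041    0.1419    1.1305    0.1192]
  [  0.0905    0.0620    0.1305    0.0700    0.0663    0.1055    1.0426]
Total output x = L · d:
  x_0 = 1.0726·23 + 0.1069·56 + 0.1379·36 + 0.1335·53 + 0.0787·67 + 0.1406·54 + 0.1512·74 = 66.7459
  x_1 = 0.0737·23 + 1.1047·56 + 0.1462·36 + 0.1445·53 + 0.1281·67 + 0.0795·54 + 0.1414·74 = 99.8203
  x_2 = 0.1350·23 + 0.1614·56 + 1.0684·36 + 0.1456·53 + 0.1266·67 + 0.0888·54 + 0.0628·74 = 76.2516
  x_3 = 0.0555·23 + 0.1497·56 + 0.0558·36 + 1.1103·53 + 0.0554·67 + 0.0936·54 + 0.0559·74 = 83.4244
  x_4 = 0.0979·23 + 0.0775·56 + 0.0851·36 + 0.1081·53 + 1.1350·67 + 0.1194·54 + 0.1334·74 = 107.7447
  x_5 = 0.0807·23 + 0.1419·56 + 0.0997·36 + 0.1041·53 + 0.1419·67 + 1.1305·54 + 0.1192·74 = 98.2851
  x_6 = 0.0905·23 + 0.0620·56 + 0.1305·36 + 0.0700·53 + 0.0663·67 + 0.1055·54 + 1.0426·74 = 101.2539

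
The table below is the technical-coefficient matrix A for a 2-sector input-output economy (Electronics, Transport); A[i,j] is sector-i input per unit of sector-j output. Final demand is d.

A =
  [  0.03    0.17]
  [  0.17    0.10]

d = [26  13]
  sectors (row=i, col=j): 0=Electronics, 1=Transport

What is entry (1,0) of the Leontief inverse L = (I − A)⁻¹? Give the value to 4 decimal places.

Form M = I − A:
  [  0.97   -0.17]
  [ -0.17    0.90]
Leontief inverse L = M⁻¹:
  [  1.0662    0.2014]
  [  0.2014    1.1492]
Total output x = L · d:
  x_0 = 1.0662·26 + 0.2014·13 = 30.3400
  x_1 = 0.2014·26 + 1.1492·13 = 20.1753

L[1,0] = 0.2014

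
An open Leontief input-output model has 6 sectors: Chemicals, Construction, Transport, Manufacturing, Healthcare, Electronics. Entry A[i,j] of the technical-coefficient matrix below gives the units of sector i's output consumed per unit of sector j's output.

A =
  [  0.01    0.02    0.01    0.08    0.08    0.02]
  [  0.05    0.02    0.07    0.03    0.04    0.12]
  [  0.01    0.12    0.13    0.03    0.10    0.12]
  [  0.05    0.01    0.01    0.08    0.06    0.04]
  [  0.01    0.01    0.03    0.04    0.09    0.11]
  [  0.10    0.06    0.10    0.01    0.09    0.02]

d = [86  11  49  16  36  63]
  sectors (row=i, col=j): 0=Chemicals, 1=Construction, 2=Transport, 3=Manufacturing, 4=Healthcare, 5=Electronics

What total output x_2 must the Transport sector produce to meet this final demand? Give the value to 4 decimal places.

Form M = I − A:
  [  0.99   -0.02   -0.01   -0.08   -0.08   -0.02]
  [ -0.05    0.98   -0.07   -0.03   -0.04   -0.12]
  [ -0.01   -0.12    0.87   -0.03   -0.10   -0.12]
  [ -0.05   -0.01   -0.01    0.92   -0.06   -0.04]
  [ -0.01   -0.01   -0.03   -0.04    0.91   -0.11]
  [ -0.10   -0.06   -0.10   -0.01   -0.09    0.98]
Leontief inverse L = M⁻¹:
  [  1.0220    0.0284    0.0236    0.0956    0.1042    0.0428]
  [  0.0727    1.0456    0.1061    0.0491    0.0825    0.1538]
  [  0.0436    0.1604    1.1906    0.0570    0.1640    0.1871]
  [  0.0639    0.0202    0.0251    1.0985    0.0878    0.0615]
  [  0.0304    0.0284    0.0582    0.0560    1.1268    0.1400]
  [  0.1166    0.0861    0.1360    0.0349    0.1368    1.0668]
Total output x = L · d:
  x_0 = 1.0220·86 + 0.0284·11 + 0.0236·49 + 0.0956·16 + 0.1042·36 + 0.0428·63 = 97.3413
  x_1 = 0.0727·86 + 1.0456·11 + 0.1061·49 + 0.0491·16 + 0.0825·36 + 0.1538·63 = 36.3950
  x_2 = 0.0436·86 + 0.1604·11 + 1.1906·49 + 0.0570·16 + 0.1640·36 + 0.1871·63 = 82.4512
  x_3 = 0.0639·86 + 0.0202·11 + 0.0251·49 + 1.0985·16 + 0.0878·36 + 0.0615·63 = 31.5565
  x_4 = 0.0304·86 + 0.0284·11 + 0.0582·49 + 0.0560·16 + 1.1268·36 + 0.1400·63 = 56.0544
  x_5 = 0.1166·86 + 0.0861·11 + 0.1360·49 + 0.0349·16 + 0.1368·36 + 1.0668·63 = 90.3300

82.4512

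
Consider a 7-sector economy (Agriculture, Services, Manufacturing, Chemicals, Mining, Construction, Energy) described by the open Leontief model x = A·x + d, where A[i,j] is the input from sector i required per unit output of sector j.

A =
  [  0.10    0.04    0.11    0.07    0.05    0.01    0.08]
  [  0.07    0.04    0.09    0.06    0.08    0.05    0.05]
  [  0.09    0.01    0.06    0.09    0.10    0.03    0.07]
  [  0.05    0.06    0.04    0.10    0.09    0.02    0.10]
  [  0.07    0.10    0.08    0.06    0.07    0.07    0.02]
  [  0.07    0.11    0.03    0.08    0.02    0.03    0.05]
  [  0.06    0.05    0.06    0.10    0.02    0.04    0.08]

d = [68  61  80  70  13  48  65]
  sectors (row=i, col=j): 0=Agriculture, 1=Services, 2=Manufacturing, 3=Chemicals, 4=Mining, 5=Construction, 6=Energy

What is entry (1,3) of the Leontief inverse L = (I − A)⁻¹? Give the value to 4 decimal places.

L[1,3] = 0.1237

Form M = I − A:
  [  0.90   -0.04   -0.11   -0.07   -0.05   -0.01   -0.08]
  [ -0.07    0.96   -0.09   -0.06   -0.08   -0.05   -0.05]
  [ -0.09   -0.01    0.94   -0.09   -0.10   -0.03   -0.07]
  [ -0.05   -0.06   -0.04    0.90   -0.09   -0.02   -0.10]
  [ -0.07   -0.10   -0.08   -0.06    0.93   -0.07   -0.02]
  [ -0.07   -0.11   -0.03   -0.08   -0.02    0.97   -0.05]
  [ -0.06   -0.05   -0.06   -0.10   -0.02   -0.04    0.92]
Leontief inverse L = M⁻¹:
  [  1.1622    0.0812    0.1686    0.1383    0.1047    0.0375    0.1376]
  [  0.1287    1.0842    0.1443    0.1237    0.1315    0.0779    0.1016]
  [  0.1493    0.0566    1.1161    0.1561    0.1519    0.0583    0.1244]
  [  0.1082    0.1072    0.0963    1.1676    0.1428    0.0504    0.1553]
  [  0.1326    0.1475    0.1387    0.1262    1.1260    0.1002    0.0737]
  [  0.1205    0.1470    0.0794    0.1361    0.0656    1.0538    0.0980]
  [  0.1124    0.0892    0.1086    0.1615    0.0667    0.0640    1.1323]
Total output x = L · d:
  x_0 = 1.1622·68 + 0.0812·61 + 0.1686·80 + 0.1383·70 + 0.1047·13 + 0.0375·48 + 0.1376·65 = 119.2522
  x_1 = 0.1287·68 + 1.0842·61 + 0.1443·80 + 0.1237·70 + 0.1315·13 + 0.0779·48 + 0.1016·65 = 107.1451
  x_2 = 0.1493·68 + 0.0566·61 + 1.1161·80 + 0.1561·70 + 0.1519·13 + 0.0583·48 + 0.1244·65 = 126.6852
  x_3 = 0.1082·68 + 0.1072·61 + 0.0963·80 + 1.1676·70 + 0.1428·13 + 0.0504·48 + 0.1553·65 = 117.7037
  x_4 = 0.1326·68 + 0.1475·61 + 0.1387·80 + 0.1262·70 + 1.1260·13 + 0.1002·48 + 0.0737·65 = 62.1838
  x_5 = 0.1205·68 + 0.1470·61 + 0.0794·80 + 0.1361·70 + 0.0656·13 + 1.0538·48 + 0.0980·65 = 90.8502
  x_6 = 0.1124·68 + 0.0892·61 + 0.1086·80 + 0.1615·70 + 0.0667·13 + 0.0640·48 + 1.1323·65 = 110.6104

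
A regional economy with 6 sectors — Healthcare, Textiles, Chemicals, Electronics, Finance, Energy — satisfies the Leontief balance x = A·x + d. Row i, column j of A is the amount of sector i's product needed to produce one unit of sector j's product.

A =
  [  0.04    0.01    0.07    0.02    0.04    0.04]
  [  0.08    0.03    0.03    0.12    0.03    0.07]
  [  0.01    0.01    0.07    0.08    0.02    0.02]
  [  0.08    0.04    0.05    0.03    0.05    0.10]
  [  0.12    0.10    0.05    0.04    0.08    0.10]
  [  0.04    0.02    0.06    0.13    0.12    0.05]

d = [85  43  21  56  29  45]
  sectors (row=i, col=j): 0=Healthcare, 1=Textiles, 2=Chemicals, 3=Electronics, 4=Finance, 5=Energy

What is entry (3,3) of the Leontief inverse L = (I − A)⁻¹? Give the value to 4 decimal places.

L[3,3] = 1.0681

Form M = I − A:
  [  0.96   -0.01   -0.07   -0.02   -0.04   -0.04]
  [ -0.08    0.97   -0.03   -0.12   -0.03   -0.07]
  [ -0.01   -0.01    0.93   -0.08   -0.02   -0.02]
  [ -0.08   -0.04   -0.05    0.97   -0.05   -0.10]
  [ -0.12   -0.10   -0.05   -0.04    0.92   -0.10]
  [ -0.04   -0.02   -0.06   -0.13   -0.12    0.95]
Leontief inverse L = M⁻¹:
  [  1.0576    0.0208    0.0895    0.0420    0.0585    0.0585]
  [  0.1130    1.0477    0.0608    0.1537    0.0626    0.1060]
  [  0.0275    0.0201    1.0879    0.0996    0.0361    0.0398]
  [  0.1106    0.0574    0.0806    1.0681    0.0837    0.1318]
  [  0.1657    0.1254    0.0914    0.0924    1.1243    0.1462]
  [  0.0847    0.0479    0.0963    0.1691    0.1595    1.0964]
Total output x = L · d:
  x_0 = 1.0576·85 + 0.0208·43 + 0.0895·21 + 0.0420·56 + 0.0585·29 + 0.0585·45 = 99.3515
  x_1 = 0.1130·85 + 1.0477·43 + 0.0608·21 + 0.1537·56 + 0.0626·29 + 0.1060·45 = 71.1261
  x_2 = 0.0275·85 + 0.0201·43 + 1.0879·21 + 0.0996·56 + 0.0361·29 + 0.0398·45 = 34.4651
  x_3 = 0.1106·85 + 0.0574·43 + 0.0806·21 + 1.0681·56 + 0.0837·29 + 0.1318·45 = 81.7278
  x_4 = 0.1657·85 + 0.1254·43 + 0.0914·21 + 0.0924·56 + 1.1243·29 + 0.1462·45 = 65.7595
  x_5 = 0.0847·85 + 0.0479·43 + 0.0963·21 + 0.1691·56 + 0.1595·29 + 1.0964·45 = 74.7160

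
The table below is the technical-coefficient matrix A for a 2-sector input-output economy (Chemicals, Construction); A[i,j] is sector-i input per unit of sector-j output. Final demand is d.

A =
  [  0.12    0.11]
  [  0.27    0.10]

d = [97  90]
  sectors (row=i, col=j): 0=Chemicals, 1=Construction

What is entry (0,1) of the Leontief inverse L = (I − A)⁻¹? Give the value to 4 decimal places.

L[0,1] = 0.1443

Form M = I − A:
  [  0.88   -0.11]
  [ -0.27    0.90]
Leontief inverse L = M⁻¹:
  [  1.1806    0.1443]
  [  0.3542    1.1544]
Total output x = L · d:
  x_0 = 1.1806·97 + 0.1443·90 = 127.5089
  x_1 = 0.3542·97 + 1.1544·90 = 138.2527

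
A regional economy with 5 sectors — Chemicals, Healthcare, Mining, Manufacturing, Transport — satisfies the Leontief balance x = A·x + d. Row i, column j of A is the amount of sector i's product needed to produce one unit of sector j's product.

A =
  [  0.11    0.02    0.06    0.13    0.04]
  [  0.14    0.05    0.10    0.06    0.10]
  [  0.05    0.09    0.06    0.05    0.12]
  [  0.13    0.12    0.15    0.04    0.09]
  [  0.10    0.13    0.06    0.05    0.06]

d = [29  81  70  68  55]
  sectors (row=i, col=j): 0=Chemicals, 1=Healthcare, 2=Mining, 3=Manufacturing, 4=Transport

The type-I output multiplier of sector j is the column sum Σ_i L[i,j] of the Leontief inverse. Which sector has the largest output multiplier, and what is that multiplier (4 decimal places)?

Form M = I − A:
  [  0.89   -0.02   -0.06   -0.13   -0.04]
  [ -0.14    0.95   -0.10   -0.06   -0.10]
  [ -0.05   -0.09    0.94   -0.05   -0.12]
  [ -0.13   -0.12   -0.15    0.96   -0.09]
  [ -0.10   -0.13   -0.06   -0.05    0.94]
Leontief inverse L = M⁻¹:
  [  1.1766    0.0700    0.1161    0.1744    0.0890]
  [  0.2181    1.1087    0.1604    0.1155    0.1588]
  [  0.1175    0.1428    1.1121    0.0917    0.1709]
  [  0.2213    0.1872    0.2205    1.1033    0.1631]
  [  0.1746    0.1799    0.1172    0.0991    1.1148]
Total output x = L · d:
  x_0 = 1.1766·29 + 0.0700·81 + 0.1161·70 + 0.1744·68 + 0.0890·55 = 64.6678
  x_1 = 0.2181·29 + 1.1087·81 + 0.1604·70 + 0.1155·68 + 0.1588·55 = 123.9465
  x_2 = 0.1175·29 + 0.1428·81 + 1.1121·70 + 0.0917·68 + 0.1709·55 = 108.4538
  x_3 = 0.2213·29 + 0.1872·81 + 0.2205·70 + 1.1033·68 + 0.1631·55 = 121.0195
  x_4 = 0.1746·29 + 0.1799·81 + 0.1172·70 + 0.0991·68 + 1.1148·55 = 95.8915
Output multipliers (column sums of L):
  Chemicals: 1.9082
  Healthcare: 1.6886
  Mining: 1.7263
  Manufacturing: 1.5839
  Transport: 1.6967

Chemicals (1.9082)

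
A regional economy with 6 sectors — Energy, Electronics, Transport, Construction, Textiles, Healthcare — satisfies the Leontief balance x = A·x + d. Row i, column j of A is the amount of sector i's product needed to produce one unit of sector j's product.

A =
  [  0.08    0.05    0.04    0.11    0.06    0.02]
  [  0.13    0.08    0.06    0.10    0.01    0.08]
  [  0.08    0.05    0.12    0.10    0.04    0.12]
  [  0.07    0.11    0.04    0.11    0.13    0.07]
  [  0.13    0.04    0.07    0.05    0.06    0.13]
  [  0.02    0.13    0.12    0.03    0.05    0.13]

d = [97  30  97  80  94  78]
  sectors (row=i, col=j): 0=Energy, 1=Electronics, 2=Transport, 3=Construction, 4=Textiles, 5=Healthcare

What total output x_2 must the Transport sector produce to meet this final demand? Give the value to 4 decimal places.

Form M = I − A:
  [  0.92   -0.05   -0.04   -0.11   -0.06   -0.02]
  [ -0.13    0.92   -0.06   -0.10   -0.01   -0.08]
  [ -0.08   -0.05    0.88   -0.10   -0.04   -0.12]
  [ -0.07   -0.11   -0.04    0.89   -0.13   -0.07]
  [ -0.13   -0.04   -0.07   -0.05    0.94   -0.13]
  [ -0.02   -0.13   -0.12   -0.03   -0.05    0.87]
Leontief inverse L = M⁻¹:
  [  1.1383    0.1023    0.0853    0.1702    0.1050    0.0767]
  [  0.1984    1.1493    0.1208    0.1758    0.0623    0.1504]
  [  0.1545    0.1289    1.1968    0.1806    0.0983    0.2097]
  [  0.1574    0.1882    0.1113    1.1928    0.1903    0.1607]
  [  0.1987    0.1110    0.1392    0.1222    1.1117    0.2099]
  [  0.0940    0.2047    0.1969    0.1033    0.0957    1.2202]
Total output x = L · d:
  x_0 = 1.1383·97 + 0.1023·30 + 0.0853·97 + 0.1702·80 + 0.1050·94 + 0.0767·78 = 151.2241
  x_1 = 0.1984·97 + 1.1493·30 + 0.1208·97 + 0.1758·80 + 0.0623·94 + 0.1504·78 = 97.0921
  x_2 = 0.1545·97 + 0.1289·30 + 1.1968·97 + 0.1806·80 + 0.0983·94 + 0.2097·78 = 174.9921
  x_3 = 0.1574·97 + 0.1882·30 + 0.1113·97 + 1.1928·80 + 0.1903·94 + 0.1607·78 = 157.5501
  x_4 = 0.1987·97 + 0.1110·30 + 0.1392·97 + 0.1222·80 + 1.1117·94 + 0.2099·78 = 166.7584
  x_5 = 0.0940·97 + 0.2047·30 + 0.1969·97 + 0.1033·80 + 0.0957·94 + 1.2202·78 = 146.7930

174.9921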